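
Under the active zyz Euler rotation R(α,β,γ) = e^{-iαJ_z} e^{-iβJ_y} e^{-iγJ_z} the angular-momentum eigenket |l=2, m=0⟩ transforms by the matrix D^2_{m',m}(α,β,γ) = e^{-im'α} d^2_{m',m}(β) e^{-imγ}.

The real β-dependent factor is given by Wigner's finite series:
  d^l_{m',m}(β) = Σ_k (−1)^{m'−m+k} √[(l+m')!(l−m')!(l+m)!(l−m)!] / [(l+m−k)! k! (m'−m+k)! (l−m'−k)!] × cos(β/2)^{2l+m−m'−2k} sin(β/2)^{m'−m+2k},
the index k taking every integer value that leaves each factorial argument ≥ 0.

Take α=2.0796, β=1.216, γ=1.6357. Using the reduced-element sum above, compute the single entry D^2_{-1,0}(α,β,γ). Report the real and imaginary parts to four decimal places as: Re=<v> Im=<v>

Re=-0.1944 Im=0.3484

D^2_{-1,0}(2.0796,1.216,1.6357) = e^{-i·-1·2.0796}·d^2_{-1,0}(1.216)·e^{-i·0·1.6357}. Compute d first:
c=cos(1.216/2)=0.820792, s=sin(1.216/2)=0.571227; N=√[1·6·2·2]=4.898979
Admissible k: 1..2 (factorial args all ≥0)
  k=1: (−1)^0·4.8990/(2)·0.8208^3·0.5712^1 = +0.773720
  k=2: (−1)^1·4.8990/(2)·0.8208^1·0.5712^3 = -0.374744
d^2_{-1,0}(1.216) = +0.773720 -0.374744 = +0.398976
D = (-0.487133+0.873328i)·(+0.398976)·(+1.000000+0.000000i) = -0.194354+0.348437i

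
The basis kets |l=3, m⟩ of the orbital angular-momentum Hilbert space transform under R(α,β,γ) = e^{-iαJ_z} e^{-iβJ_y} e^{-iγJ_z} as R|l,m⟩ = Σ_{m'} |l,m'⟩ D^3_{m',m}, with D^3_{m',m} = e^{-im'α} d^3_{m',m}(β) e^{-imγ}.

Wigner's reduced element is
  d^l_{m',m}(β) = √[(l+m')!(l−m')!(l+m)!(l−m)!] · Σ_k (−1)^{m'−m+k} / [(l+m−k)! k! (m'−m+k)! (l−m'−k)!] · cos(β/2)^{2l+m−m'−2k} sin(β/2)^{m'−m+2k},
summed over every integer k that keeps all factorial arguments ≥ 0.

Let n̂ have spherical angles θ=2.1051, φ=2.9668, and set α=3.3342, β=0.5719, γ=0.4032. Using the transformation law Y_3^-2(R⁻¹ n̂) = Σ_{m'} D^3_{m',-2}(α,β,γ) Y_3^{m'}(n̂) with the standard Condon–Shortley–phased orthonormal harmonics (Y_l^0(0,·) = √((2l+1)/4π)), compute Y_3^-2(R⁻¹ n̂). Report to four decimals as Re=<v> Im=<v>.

Re=0.0009 Im=0.0066

Need the full column D^3_{m',-2} for m'=−3..3 at α=3.3342, β=0.5719, γ=0.4032.
cos(β/2)=0.959394, sin(β/2)=0.282069
d^3_{-3,-2}: single k=1 term ⇒ +0.561586;  D = -0.104171-0.551840i
d^3_{-2,-2}: k∈[0..1] ⇒ +0.779798 -0.337030 = +0.442768;  D = +0.163895+0.411317i
d^3_{-1,-2}: k∈[0..1] ⇒ -0.725004 +0.125339 = -0.599665;  D = +0.324501+0.504279i
d^3_{0,-2}: k∈[0..1] ⇒ +0.369198 -0.031914 = +0.337285;  D = +0.233435+0.243452i
d^3_{1,-2}: k∈[0..1] ⇒ -0.125339 +0.005417 = -0.119922;  D = +0.098033+0.069072i
d^3_{2,-2}: k∈[0..1] ⇒ +0.029133 -0.000504 = +0.028629;  D = +0.026127+0.011705i
d^3_{3,-2}: single k=0 term ⇒ -0.004196;  D = +0.004087+0.000951i
Y_3^{m'}(θ=2.1051,φ=2.9668) and Σ D·Y over m':
  (-0.1042-0.5518i)·(-0.2302-0.1332i)  (+0.1639+0.4113i)·(-0.3622-0.1320i)  (+0.3245+0.5043i)·(-0.0812-0.0143i)  (+0.2334+0.2435i)·(+0.3237+0.0000i)  (+0.0980+0.0691i)·(+0.0812-0.0143i)  (+0.0261+0.0117i)·(-0.3622+0.1320i)  (+0.0041+0.0010i)·(+0.2302-0.1332i)
Y_3^-2(R⁻¹ n̂) = +0.000900+0.006584i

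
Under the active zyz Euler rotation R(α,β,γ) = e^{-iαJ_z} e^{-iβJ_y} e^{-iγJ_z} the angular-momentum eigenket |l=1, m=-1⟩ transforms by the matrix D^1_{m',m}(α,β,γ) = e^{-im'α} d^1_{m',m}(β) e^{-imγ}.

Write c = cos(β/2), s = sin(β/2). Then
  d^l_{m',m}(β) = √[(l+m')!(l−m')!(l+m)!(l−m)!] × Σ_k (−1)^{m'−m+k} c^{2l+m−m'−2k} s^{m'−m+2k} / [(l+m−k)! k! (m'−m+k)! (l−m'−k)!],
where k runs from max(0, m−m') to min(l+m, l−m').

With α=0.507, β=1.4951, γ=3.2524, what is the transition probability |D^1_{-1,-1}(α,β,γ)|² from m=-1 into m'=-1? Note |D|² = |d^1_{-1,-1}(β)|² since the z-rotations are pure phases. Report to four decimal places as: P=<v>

First d^1_{-1,-1}(β=1.4951), then the phase factors e^{-i(-1)α} and e^{-i(-1)γ}:
Half-angle: c=0.733357, s=0.679844. N=√(1·2·1·2)=2.000000
The bounds max(0,m−m')=0 and min(l+m,l−m')=0 give 1 term
  k=0: (−1)^0·2.0000/(2)·0.7334^2·0.6798^0 = +0.537812
d^1_{-1,-1}(1.4951) = +0.537812
|D^1_{-1,-1}|² = |d^1_{-1,-1}(β)|² = (+0.537812)² = 0.289242 (the z-rotation phases have unit modulus)

P=0.2892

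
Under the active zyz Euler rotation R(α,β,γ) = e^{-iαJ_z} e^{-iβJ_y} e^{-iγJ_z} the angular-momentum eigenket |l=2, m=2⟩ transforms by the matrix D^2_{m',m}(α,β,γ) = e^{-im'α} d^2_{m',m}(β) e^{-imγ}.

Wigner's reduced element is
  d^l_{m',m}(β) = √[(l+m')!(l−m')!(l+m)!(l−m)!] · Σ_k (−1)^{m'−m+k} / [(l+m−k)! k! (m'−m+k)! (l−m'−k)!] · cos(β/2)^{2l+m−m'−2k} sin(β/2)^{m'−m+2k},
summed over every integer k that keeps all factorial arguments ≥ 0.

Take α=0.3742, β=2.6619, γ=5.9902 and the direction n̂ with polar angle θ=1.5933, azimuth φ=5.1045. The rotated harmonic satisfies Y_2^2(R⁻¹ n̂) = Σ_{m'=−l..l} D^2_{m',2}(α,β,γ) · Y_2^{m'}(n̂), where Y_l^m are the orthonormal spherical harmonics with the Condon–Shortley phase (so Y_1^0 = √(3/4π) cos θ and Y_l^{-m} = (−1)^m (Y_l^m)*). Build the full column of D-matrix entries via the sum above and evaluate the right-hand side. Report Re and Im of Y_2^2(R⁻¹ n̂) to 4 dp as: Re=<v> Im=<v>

Re=-0.3239 Im=-0.2099

Need the full column D^2_{m',2} for m'=−2..2 at α=0.3742, β=2.6619, γ=5.9902.
cos(β/2)=0.237553, sin(β/2)=0.971374
d^2_{-2,2}: single k=4 term ⇒ +0.890321;  D = +0.208539+0.865554i
d^2_{-1,2}: single k=3 term ⇒ +0.435463;  D = +0.249686+0.356770i
d^2_{0,2}: single k=2 term ⇒ +0.130428;  D = +0.108670+0.072128i
d^2_{1,2}: single k=1 term ⇒ +0.026044;  D = +0.025462+0.005474i
d^2_{2,2}: single k=0 term ⇒ +0.003185;  D = +0.003143-0.000515i
Y_2^{m'}(θ=1.5933,φ=5.1045) and Σ D·Y over m':
  (+0.2085+0.8656i)·(-0.2733+0.2727i)  (+0.2497+0.3568i)·(-0.0066-0.0161i)  (+0.1087+0.0721i)·(-0.3149+0.0000i)  (+0.0255+0.0055i)·(+0.0066-0.0161i)  (+0.0031-0.0005i)·(-0.2733-0.2727i)
Y_2^2(R⁻¹ n̂) = -0.323907-0.209891i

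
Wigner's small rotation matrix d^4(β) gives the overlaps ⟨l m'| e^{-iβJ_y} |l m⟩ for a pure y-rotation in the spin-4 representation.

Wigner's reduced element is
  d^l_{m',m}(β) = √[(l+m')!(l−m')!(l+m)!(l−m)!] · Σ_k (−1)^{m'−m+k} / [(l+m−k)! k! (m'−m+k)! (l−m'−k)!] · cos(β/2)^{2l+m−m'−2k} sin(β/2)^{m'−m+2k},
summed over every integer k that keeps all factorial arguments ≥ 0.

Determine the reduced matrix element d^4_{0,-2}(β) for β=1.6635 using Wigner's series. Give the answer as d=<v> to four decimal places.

d=-0.3684

d^4_{0,-2}(β=1.6635) via Wigner's sum:
c=cos(1.6635/2)=0.673583, s=sin(1.6635/2)=0.739111; N=√[24·24·2·720]=910.735966
The bounds max(0,m−m')=0 and min(l+m,l−m')=2 give 3 terms
  k=0: (−1)^2·910.7360/(96)·0.6736^6·0.7391^2 = +0.484049
  k=1: (−1)^3·910.7360/(36)·0.6736^4·0.7391^4 = -1.554156
  k=2: (−1)^4·910.7360/(96)·0.6736^2·0.7391^6 = +0.701718
d^4_{0,-2}(1.6635) = +0.484049 -1.554156 +0.701718 = -0.368389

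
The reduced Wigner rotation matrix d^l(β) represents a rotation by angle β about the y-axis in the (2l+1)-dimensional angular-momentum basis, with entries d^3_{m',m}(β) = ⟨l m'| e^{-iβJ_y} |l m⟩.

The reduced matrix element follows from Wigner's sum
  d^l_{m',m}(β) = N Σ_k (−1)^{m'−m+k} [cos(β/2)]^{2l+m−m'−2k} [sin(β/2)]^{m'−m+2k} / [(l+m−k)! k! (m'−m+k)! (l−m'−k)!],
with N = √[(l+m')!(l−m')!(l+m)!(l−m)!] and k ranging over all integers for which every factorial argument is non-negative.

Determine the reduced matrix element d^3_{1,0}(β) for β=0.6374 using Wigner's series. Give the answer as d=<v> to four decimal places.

d=-0.5744

d^3_{1,0}(β=0.6374) via Wigner's sum:
Half-angle: c=0.949644, s=0.313332. N=√(24·2·6·6)=41.569219
The bounds max(0,m−m')=0 and min(l+m,l−m')=2 give 3 terms
  k=0: (−1)^1·41.5692/(12)·0.9496^5·0.3133^1 = -0.838299
  k=1: (−1)^2·41.5692/(4)·0.9496^3·0.3133^3 = +0.273785
  k=2: (−1)^3·41.5692/(12)·0.9496^1·0.3133^5 = -0.009935
d^3_{1,0}(0.6374) = -0.838299 +0.273785 -0.009935 = -0.574449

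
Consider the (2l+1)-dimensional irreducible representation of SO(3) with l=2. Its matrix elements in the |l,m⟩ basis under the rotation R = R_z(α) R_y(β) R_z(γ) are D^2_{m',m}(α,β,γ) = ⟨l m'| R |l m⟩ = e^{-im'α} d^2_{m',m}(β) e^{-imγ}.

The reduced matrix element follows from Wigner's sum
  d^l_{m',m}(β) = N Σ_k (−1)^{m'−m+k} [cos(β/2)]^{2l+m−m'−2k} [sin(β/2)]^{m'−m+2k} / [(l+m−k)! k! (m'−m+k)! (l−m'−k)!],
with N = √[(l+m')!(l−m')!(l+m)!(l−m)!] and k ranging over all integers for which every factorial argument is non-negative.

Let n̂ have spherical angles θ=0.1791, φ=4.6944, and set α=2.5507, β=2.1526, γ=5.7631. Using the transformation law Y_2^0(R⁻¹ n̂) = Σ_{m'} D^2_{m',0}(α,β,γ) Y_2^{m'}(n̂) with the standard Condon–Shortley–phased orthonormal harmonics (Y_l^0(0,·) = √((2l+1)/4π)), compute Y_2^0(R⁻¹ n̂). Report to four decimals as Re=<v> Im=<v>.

Need the full column D^2_{m',0} for m'=−2..2 at α=2.5507, β=2.1526, γ=5.7631.
cos(β/2)=0.474588, sin(β/2)=0.880208
d^2_{-2,0}: single k=2 term ⇒ +0.427445;  D = +0.162119-0.395508i
d^2_{-1,0}: k∈[1..2] ⇒ +0.230469 -0.792772 = -0.562303;  D = +0.466961-0.313261i
d^2_{0,0}: k∈[0..2] ⇒ +0.050730 -0.698015 +0.600262 = -0.047022;  D = -0.047022+0.000000i
d^2_{1,0}: k∈[0..1] ⇒ -0.230469 +0.792772 = +0.562303;  D = -0.466961-0.313261i
d^2_{2,0}: single k=0 term ⇒ +0.427445;  D = +0.162119+0.395508i
Y_2^{m'}(θ=0.1791,φ=4.6944) and Σ D·Y over m':
  (+0.1621-0.3955i)·(-0.0123-0.0004i)  (+0.4670-0.3133i)·(-0.0024+0.1354i)  (-0.0470+0.0000i)·(+0.6008+0.0000i)  (-0.4670-0.3133i)·(+0.0024+0.1354i)  (+0.1621+0.3955i)·(-0.0123+0.0004i)
Y_2^0(R⁻¹ n̂) = +0.049987+0.000000i

Re=0.0500 Im=0.0000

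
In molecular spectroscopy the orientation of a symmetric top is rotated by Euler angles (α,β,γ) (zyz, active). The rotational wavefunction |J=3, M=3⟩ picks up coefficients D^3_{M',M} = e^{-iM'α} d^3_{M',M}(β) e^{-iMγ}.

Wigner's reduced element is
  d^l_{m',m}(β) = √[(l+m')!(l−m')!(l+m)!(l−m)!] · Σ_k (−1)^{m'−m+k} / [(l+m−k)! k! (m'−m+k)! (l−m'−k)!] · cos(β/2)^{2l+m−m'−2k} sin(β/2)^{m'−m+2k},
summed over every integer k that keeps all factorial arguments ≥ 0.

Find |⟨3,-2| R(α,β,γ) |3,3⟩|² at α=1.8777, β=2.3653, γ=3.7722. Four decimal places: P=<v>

First d^3_{-2,3}(β=2.3653), then the phase factors e^{-i(-2)α} and e^{-i(3)γ}:
Half-angle: c=0.378473, s=0.925612. N=√(1·120·720·1)=293.938769
Admissible k: 5..5 (factorial args all ≥0)
  k=5: (−1)^0·293.9388/(120)·0.3785^1·0.9256^5 = +0.629878
d^3_{-2,3}(2.3653) = +0.629878
|D^3_{-2,3}|² = |d^3_{-2,3}(β)|² = (+0.629878)² = 0.396746 (the z-rotation phases have unit modulus)

P=0.3967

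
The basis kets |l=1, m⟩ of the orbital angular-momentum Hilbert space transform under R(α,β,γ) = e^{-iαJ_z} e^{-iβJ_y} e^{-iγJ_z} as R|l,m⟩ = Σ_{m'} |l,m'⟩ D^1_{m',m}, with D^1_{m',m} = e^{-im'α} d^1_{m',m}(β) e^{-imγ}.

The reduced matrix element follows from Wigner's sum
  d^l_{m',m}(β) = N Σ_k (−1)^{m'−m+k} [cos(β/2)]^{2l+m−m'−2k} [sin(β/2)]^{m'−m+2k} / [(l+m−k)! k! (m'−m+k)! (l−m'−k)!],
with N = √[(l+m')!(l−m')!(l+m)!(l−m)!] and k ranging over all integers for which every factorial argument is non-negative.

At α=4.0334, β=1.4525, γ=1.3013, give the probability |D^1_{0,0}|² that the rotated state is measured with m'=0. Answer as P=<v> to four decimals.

P=0.0139

Split into d^1_{0,0}(β=1.4525) × two z-phases.
c=cos(1.4525/2)=0.747670, s=sin(1.4525/2)=0.664071; N=√[1·1·1·1]=1.000000
k∈{0,1} keeps every argument non-negative
  k=0: (−1)^0·1.0000/(1)·0.7477^2·0.6641^0 = +0.559010
  k=1: (−1)^1·1.0000/(1)·0.7477^0·0.6641^2 = -0.440990
d^1_{0,0}(1.4525) = +0.559010 -0.440990 = +0.118021
|D^1_{0,0}|² = |d^1_{0,0}(β)|² = (+0.118021)² = 0.013929 (the z-rotation phases have unit modulus)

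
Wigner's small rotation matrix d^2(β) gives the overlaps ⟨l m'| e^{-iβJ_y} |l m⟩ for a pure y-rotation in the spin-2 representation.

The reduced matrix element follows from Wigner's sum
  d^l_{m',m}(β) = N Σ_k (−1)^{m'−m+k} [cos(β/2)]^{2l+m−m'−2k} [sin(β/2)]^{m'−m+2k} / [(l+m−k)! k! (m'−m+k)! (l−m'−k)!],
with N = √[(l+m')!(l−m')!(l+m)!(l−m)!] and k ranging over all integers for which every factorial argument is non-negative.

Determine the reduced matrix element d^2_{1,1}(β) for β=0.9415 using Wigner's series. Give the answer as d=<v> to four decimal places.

d^2_{1,1}(β=0.9415) via Wigner's sum:
c=cos(0.9415/2)=0.891228, s=sin(0.9415/2)=0.453555; N=√[6·1·6·1]=6.000000
Admissible k: 0..1 (factorial args all ≥0)
  k=0: (−1)^0·6.0000/(6)·0.8912^4·0.4536^0 = +0.630893
  k=1: (−1)^1·6.0000/(2)·0.8912^2·0.4536^2 = -0.490184
d^2_{1,1}(0.9415) = +0.630893 -0.490184 = +0.140710

d=0.1407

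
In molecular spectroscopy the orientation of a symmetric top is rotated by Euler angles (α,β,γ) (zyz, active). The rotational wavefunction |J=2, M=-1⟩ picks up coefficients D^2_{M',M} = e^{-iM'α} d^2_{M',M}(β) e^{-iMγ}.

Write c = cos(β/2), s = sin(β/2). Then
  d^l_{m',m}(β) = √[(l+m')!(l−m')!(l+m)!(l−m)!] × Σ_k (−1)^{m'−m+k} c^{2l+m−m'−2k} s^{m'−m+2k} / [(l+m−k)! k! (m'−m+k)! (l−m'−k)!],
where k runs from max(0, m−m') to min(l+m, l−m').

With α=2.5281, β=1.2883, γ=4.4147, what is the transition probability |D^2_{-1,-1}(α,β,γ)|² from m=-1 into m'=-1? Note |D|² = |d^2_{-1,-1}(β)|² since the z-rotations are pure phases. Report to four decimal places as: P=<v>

Split into d^2_{-1,-1}(β=1.2883) × two z-phases.
c=cos(1.2883/2)=0.799610, s=sin(1.2883/2)=0.600519; N=√[1·6·1·6]=6.000000
k: max(0,(-1)−(-1))=0 … min(2+(-1),2−(-1))=1
  k=0: (−1)^0·6.0000/(6)·0.7996^4·0.6005^0 = +0.408803
  k=1: (−1)^1·6.0000/(2)·0.7996^2·0.6005^2 = -0.691722
d^2_{-1,-1}(1.2883) = +0.408803 -0.691722 = -0.282919
|D^2_{-1,-1}|² = |d^2_{-1,-1}(β)|² = (-0.282919)² = 0.080043 (the z-rotation phases have unit modulus)

P=0.0800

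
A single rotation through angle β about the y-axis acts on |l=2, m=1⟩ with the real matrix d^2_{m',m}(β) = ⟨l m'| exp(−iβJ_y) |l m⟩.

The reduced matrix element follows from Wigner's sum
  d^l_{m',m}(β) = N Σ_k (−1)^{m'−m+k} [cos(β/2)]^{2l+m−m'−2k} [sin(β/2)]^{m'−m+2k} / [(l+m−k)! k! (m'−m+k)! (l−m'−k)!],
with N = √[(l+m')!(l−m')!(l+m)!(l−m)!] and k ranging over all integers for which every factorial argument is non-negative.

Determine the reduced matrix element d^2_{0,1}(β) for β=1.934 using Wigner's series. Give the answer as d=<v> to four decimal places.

d^2_{0,1}(β=1.934) via Wigner's sum:
c=cos(1.934/2)=0.567772, s=sin(1.934/2)=0.823186; N=√[2·2·6·1]=4.898979
The bounds max(0,m−m')=1 and min(l+m,l−m')=2 give 2 terms
  k=1: (−1)^0·4.8990/(2)·0.5678^3·0.8232^1 = +0.369058
  k=2: (−1)^1·4.8990/(2)·0.5678^1·0.8232^3 = -0.775789
d^2_{0,1}(1.934) = +0.369058 -0.775789 = -0.406731

d=-0.4067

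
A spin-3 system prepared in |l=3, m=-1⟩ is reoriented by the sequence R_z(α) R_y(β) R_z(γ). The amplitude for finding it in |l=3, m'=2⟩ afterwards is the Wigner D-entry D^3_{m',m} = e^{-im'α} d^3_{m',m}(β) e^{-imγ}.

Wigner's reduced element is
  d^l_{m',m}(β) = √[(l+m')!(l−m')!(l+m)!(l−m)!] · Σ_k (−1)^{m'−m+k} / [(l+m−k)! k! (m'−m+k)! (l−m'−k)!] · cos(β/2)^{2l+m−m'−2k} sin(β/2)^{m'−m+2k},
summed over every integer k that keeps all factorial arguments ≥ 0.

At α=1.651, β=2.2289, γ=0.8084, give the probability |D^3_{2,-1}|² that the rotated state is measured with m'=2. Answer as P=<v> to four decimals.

D^3_{2,-1}(1.651,2.2289,0.8084) = e^{-i·2·1.651}·d^3_{2,-1}(2.2289)·e^{-i·-1·0.8084}. Compute d first:
Half-angle: c=0.440671, s=0.897669. N=√(120·1·2·24)=75.894664
k: max(0,(-1)−(2))=0 … min(3+(-1),3−(2))=1
  k=0: (−1)^3·75.8947/(12)·0.4407^3·0.8977^3 = -0.391491
  k=1: (−1)^4·75.8947/(24)·0.4407^1·0.8977^5 = +0.812259
d^3_{2,-1}(2.2289) = -0.391491 +0.812259 = +0.420768
|D^3_{2,-1}|² = |d^3_{2,-1}(β)|² = (+0.420768)² = 0.177046 (the z-rotation phases have unit modulus)

P=0.1770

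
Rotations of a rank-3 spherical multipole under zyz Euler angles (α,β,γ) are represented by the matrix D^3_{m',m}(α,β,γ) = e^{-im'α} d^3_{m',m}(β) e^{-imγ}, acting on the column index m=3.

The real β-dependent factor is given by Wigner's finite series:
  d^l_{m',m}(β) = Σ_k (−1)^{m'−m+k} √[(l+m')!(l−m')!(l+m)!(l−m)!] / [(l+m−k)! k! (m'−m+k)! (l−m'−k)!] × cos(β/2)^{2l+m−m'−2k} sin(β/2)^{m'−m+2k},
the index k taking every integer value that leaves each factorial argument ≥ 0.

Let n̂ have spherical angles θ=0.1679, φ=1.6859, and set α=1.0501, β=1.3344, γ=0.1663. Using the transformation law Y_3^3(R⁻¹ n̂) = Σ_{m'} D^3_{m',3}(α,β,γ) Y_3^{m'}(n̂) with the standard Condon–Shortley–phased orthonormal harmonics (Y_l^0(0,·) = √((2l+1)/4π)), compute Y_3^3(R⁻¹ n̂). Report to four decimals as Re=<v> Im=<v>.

Re=0.2310 Im=-0.2469

Need the full column D^3_{m',3} for m'=−3..3 at α=1.0501, β=1.3344, γ=0.1663.
cos(β/2)=0.785557, sin(β/2)=0.618789
d^3_{-3,3}: single k=6 term ⇒ +0.056138;  D = -0.049527+0.026429i
d^3_{-2,3}: single k=5 term ⇒ +0.174569;  D = -0.005324+0.174487i
d^3_{-1,3}: single k=4 term ⇒ +0.350406;  D = +0.298510+0.183511i
d^3_{0,3}: single k=3 term ⇒ +0.513660;  D = +0.451050-0.245766i
d^3_{1,3}: single k=2 term ⇒ +0.564732;  D = +0.012308-0.564598i
d^3_{2,3}: single k=1 term ⇒ +0.453427;  D = -0.388326-0.234092i
d^3_{3,3}: single k=0 term ⇒ +0.235000;  D = -0.205369+0.114230i
Y_3^{m'}(θ=0.1679,φ=1.6859) and Σ D·Y over m':
  (-0.0495+0.0264i)·(+0.0007+0.0018i)  (-0.0053+0.1745i)·(-0.0274+0.0064i)  (+0.2985+0.1835i)·(-0.0239-0.2071i)  (+0.4511-0.2458i)·(+0.6845+0.0000i)  (+0.0123-0.5646i)·(+0.0239-0.2071i)  (-0.3883-0.2341i)·(-0.0274-0.0064i)  (-0.2054+0.1142i)·(-0.0007+0.0018i)
Y_3^3(R⁻¹ n̂) = +0.230963-0.246942i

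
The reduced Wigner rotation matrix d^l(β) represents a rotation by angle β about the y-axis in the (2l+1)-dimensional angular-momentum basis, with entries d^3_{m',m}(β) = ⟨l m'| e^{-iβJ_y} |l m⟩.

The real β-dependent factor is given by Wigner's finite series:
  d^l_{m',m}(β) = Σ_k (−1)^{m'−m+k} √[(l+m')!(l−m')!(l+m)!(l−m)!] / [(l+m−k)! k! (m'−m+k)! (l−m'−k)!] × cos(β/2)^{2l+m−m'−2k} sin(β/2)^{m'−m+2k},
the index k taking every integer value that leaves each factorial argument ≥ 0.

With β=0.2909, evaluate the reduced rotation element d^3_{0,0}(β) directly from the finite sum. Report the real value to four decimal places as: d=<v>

d^3_{0,0}(β=0.2909) via Wigner's sum:
Half-angle: c=0.989441, s=0.144938. N=√(6·6·6·6)=36.000000
k: max(0,(0)−(0))=0 … min(3+(0),3−(0))=3
  k=0: (−1)^0·36.0000/(36)·0.9894^6·0.1449^0 = +0.938294
  k=1: (−1)^1·36.0000/(4)·0.9894^4·0.1449^2 = -0.181203
  k=2: (−1)^2·36.0000/(4)·0.9894^2·0.1449^4 = +0.003888
  k=3: (−1)^3·36.0000/(36)·0.9894^0·0.1449^6 = -0.000009
d^3_{0,0}(0.2909) = +0.938294 -0.181203 +0.003888 -0.000009 = +0.760970

d=0.7610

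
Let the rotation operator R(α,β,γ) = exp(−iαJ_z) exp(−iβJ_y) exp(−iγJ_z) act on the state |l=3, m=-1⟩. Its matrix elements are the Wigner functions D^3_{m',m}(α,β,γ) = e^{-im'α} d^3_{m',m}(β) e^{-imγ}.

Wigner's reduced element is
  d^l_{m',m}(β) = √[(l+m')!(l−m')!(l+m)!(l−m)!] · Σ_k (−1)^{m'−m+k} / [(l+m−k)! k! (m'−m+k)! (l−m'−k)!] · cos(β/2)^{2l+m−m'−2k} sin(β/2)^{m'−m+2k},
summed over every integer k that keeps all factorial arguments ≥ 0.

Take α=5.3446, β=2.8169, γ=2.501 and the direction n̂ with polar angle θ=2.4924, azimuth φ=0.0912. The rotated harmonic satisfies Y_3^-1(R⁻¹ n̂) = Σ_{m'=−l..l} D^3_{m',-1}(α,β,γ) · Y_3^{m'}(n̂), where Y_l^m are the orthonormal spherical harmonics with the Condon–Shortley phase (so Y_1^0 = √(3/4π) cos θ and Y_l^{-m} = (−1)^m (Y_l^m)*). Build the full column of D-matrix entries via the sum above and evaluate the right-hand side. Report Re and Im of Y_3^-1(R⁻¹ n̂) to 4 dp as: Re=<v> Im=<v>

Re=0.2933 Im=0.3347

Need the full column D^3_{m',-1} for m'=−3..3 at α=5.3446, β=2.8169, γ=2.501.
cos(β/2)=0.161634, sin(β/2)=0.986851
d^3_{-3,-1}: single k=2 term ⇒ +0.002574;  D = +0.002448-0.000797i
d^3_{-2,-1}: k∈[1..2] ⇒ +0.000344 -0.025668 = -0.025323;  D = -0.020554-0.014792i
d^3_{-1,-1}: k∈[0..2] ⇒ +0.000018 -0.005318 +0.148670 = +0.143370;  D = +0.001202+0.143365i
d^3_{0,-1}: k∈[0..2] ⇒ -0.000377 +0.042176 -0.524060 = -0.482261;  D = +0.386649-0.288233i
d^3_{1,-1}: k∈[0..2] ⇒ +0.003988 -0.198227 +0.923653 = +0.729415;  D = -0.697268-0.214158i
d^3_{2,-1}: k∈[0..1] ⇒ -0.025668 +0.478399 = +0.452732;  D = -0.148510-0.427681i
d^3_{3,-1}: single k=0 term ⇒ +0.095966;  D = +0.054532-0.078967i
Y_3^{m'}(θ=2.4924,φ=0.0912) and Σ D·Y over m':
  (+0.0024-0.0008i)·(+0.0888-0.0249i)  (-0.0206-0.0148i)·(-0.2926+0.0540i)  (+0.0012+0.1434i)·(+0.4227-0.0387i)  (+0.3866-0.2882i)·(-0.0513+0.0000i)  (-0.6973-0.2142i)·(-0.4227-0.0387i)  (-0.1485-0.4277i)·(-0.2926-0.0540i)  (+0.0545-0.0790i)·(-0.0888-0.0249i)
Y_3^-1(R⁻¹ n̂) = +0.293251+0.334720i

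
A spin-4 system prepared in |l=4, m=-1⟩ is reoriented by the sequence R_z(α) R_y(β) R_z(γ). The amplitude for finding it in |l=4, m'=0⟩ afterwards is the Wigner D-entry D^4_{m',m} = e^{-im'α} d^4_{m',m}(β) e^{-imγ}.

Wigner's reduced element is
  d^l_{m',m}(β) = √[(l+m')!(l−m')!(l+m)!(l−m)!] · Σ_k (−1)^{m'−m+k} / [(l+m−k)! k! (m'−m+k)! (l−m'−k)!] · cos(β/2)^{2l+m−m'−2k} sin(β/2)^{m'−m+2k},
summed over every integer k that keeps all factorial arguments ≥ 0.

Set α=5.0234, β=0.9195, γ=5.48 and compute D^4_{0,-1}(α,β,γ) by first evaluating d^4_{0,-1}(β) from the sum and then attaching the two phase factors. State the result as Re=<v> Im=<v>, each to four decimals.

D^4_{0,-1}(5.0234,0.9195,5.48) = e^{-i·0·5.0234}·d^4_{0,-1}(0.9195)·e^{-i·-1·5.48}. Compute d first:
With c≡cos(β/2)=0.896163 and s≡sin(β/2)=0.443724, N=[24·24·6·120]^{1/2}=643.987578
The bounds max(0,m−m')=0 and min(l+m,l−m')=3 give 4 terms
  k=0: (−1)^1·643.9876/(144)·0.8962^7·0.4437^1 = -0.921168
  k=1: (−1)^2·643.9876/(24)·0.8962^5·0.4437^3 = +1.355007
  k=2: (−1)^3·643.9876/(24)·0.8962^3·0.4437^5 = -0.332195
  k=3: (−1)^4·643.9876/(144)·0.8962^1·0.4437^7 = +0.013574
d^4_{0,-1}(0.9195) = -0.921168 +1.355007 -0.332195 +0.013574 = +0.115218
Phases: e^{-i·(0)·5.0234}=+1.000000+0.000000i, e^{-i·(-1)·5.48}=+0.694418-0.719572i ⇒ D=+0.080009-0.082907i

Re=0.0800 Im=-0.0829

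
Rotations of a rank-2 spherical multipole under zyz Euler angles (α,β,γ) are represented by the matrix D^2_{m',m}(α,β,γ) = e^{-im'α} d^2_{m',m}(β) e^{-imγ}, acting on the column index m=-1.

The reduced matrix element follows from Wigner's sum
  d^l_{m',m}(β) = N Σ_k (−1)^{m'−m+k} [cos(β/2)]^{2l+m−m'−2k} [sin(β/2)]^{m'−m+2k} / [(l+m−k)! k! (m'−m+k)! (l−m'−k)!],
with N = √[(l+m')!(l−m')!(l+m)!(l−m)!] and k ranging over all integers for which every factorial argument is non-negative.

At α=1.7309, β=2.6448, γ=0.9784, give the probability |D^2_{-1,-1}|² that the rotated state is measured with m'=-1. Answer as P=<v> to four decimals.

P=0.0278

Split into d^2_{-1,-1}(β=2.6448) × two z-phases.
c=cos(2.6448/2)=0.245850, s=sin(2.6448/2)=0.969308; N=√[1·6·1·6]=6.000000
k∈{0,1} keeps every argument non-negative
  k=0: (−1)^0·6.0000/(6)·0.2458^4·0.9693^0 = +0.003653
  k=1: (−1)^1·6.0000/(2)·0.2458^2·0.9693^2 = -0.170367
d^2_{-1,-1}(2.6448) = +0.003653 -0.170367 = -0.166713
|D^2_{-1,-1}|² = |d^2_{-1,-1}(β)|² = (-0.166713)² = 0.027793 (the z-rotation phases have unit modulus)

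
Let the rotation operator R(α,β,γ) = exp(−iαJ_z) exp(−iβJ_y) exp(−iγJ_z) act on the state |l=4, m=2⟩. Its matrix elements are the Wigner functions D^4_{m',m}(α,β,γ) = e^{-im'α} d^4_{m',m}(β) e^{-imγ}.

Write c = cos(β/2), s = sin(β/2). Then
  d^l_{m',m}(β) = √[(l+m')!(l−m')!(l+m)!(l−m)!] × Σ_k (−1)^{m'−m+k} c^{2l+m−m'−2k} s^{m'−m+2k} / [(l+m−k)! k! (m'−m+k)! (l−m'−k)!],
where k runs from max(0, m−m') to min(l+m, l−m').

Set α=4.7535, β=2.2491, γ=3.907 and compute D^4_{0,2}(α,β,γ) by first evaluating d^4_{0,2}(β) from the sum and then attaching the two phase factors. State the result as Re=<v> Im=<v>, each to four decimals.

Split into d^4_{0,2}(β=2.2491) × two z-phases.
Half-angle: c=0.431582, s=0.902073. N=√(24·24·720·2)=910.735966
k∈{2,3,4} keeps every argument non-negative
  k=2: (−1)^0·910.7360/(96)·0.4316^6·0.9021^2 = +0.049887
  k=3: (−1)^1·910.7360/(36)·0.4316^4·0.9021^4 = -0.581183
  k=4: (−1)^2·910.7360/(96)·0.4316^2·0.9021^6 = +0.952139
d^4_{0,2}(2.2491) = +0.049887 -0.581183 +0.952139 = +0.420843
D = (+1.000000+0.000000i)·(+0.420843)·(+0.039971-0.999201i) = +0.016822-0.420507i

Re=0.0168 Im=-0.4205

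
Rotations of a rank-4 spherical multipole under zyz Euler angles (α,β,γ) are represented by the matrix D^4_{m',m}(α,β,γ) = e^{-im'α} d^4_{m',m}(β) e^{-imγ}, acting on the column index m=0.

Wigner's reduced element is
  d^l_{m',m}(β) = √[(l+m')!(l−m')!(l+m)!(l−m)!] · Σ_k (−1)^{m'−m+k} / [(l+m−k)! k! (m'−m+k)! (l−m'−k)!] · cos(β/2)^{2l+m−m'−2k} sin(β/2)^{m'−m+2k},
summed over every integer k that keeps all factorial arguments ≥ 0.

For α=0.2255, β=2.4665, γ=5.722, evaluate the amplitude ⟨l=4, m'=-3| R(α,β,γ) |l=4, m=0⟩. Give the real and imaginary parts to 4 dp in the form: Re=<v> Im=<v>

First d^4_{-3,0}(β=2.4665), then the phase factors e^{-i(-3)α} and e^{-i(0)γ}:
With c≡cos(β/2)=0.331173 and s≡sin(β/2)=0.943570, N=[1·5040·24·24]^{1/2}=1703.830978
Admissible k: 3..4 (factorial args all ≥0)
  k=3: (−1)^0·1703.8310/(144)·0.3312^5·0.9436^3 = +0.039597
  k=4: (−1)^1·1703.8310/(144)·0.3312^3·0.9436^5 = -0.321439
d^4_{-3,0}(2.4665) = +0.039597 -0.321439 = -0.281843
D = (+0.779769+0.626068i)·(-0.281843)·(+1.000000+0.000000i) = -0.219772-0.176453i

Re=-0.2198 Im=-0.1765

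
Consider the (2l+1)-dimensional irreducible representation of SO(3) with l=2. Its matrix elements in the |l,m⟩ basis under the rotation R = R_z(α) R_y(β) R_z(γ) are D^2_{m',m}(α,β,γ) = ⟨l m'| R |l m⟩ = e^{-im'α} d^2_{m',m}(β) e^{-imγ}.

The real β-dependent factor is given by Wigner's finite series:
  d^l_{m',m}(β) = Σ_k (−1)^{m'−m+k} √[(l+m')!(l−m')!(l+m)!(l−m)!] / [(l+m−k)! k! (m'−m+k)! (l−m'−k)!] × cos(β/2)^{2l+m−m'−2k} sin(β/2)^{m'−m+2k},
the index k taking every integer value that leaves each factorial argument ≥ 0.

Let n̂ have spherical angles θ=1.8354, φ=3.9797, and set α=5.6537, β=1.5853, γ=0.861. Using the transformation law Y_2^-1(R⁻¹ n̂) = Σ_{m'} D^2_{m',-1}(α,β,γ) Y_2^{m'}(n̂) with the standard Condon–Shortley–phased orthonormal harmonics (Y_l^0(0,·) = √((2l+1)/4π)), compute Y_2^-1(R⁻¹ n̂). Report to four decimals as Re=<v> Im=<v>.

Need the full column D^2_{m',-1} for m'=−2..2 at α=5.6537, β=1.5853, γ=0.861.
cos(β/2)=0.701960, sin(β/2)=0.712216
d^2_{-2,-1}: single k=1 term ⇒ +0.492697;  D = +0.454192-0.190944i
d^2_{-1,-1}: k∈[0..1] ⇒ +0.242801 -0.749842 = -0.507041;  D = -0.493513-0.116342i
d^2_{0,-1}: k∈[0..1] ⇒ -0.603428 +0.621188 = +0.017761;  D = +0.011574+0.013471i
d^2_{1,-1}: k∈[0..1] ⇒ +0.749842 -0.257304 = +0.492538;  D = +0.039514+0.490951i
d^2_{2,-1}: single k=0 term ⇒ -0.507198;  D = +0.264749-0.432618i
Y_2^{m'}(θ=1.8354,φ=3.9797) and Σ D·Y over m':
  (+0.4542-0.1909i)·(-0.0379-0.3579i)  (-0.4935-0.1163i)·(+0.1304-0.1450i)  (+0.0116+0.0135i)·(-0.2507+0.0000i)  (+0.0395+0.4910i)·(-0.1304-0.1450i)  (+0.2647-0.4326i)·(-0.0379+0.3579i)
Y_2^-1(R⁻¹ n̂) = +0.041140-0.060958i

Re=0.0411 Im=-0.0610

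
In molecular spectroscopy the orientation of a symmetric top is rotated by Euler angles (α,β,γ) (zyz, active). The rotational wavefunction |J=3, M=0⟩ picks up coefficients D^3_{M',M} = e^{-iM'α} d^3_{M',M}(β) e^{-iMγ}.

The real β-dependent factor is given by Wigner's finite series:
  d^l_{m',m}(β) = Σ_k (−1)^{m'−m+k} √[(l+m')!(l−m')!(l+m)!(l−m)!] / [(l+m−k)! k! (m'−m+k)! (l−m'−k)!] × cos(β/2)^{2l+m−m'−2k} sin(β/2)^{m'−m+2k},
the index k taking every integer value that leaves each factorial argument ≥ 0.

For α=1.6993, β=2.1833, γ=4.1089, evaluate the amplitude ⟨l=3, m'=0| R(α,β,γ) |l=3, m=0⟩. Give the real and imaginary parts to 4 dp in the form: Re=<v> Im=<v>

Re=0.3873 Im=0.0000

First d^3_{0,0}(β=2.1833), then the phase factors e^{-i(0)α} and e^{-i(0)γ}:
With c≡cos(β/2)=0.461022 and s≡sin(β/2)=0.887389, N=[6·6·6·6]^{1/2}=36.000000
The bounds max(0,m−m')=0 and min(l+m,l−m')=3 give 4 terms
  k=0: (−1)^0·36.0000/(36)·0.4610^6·0.8874^0 = +0.009601
  k=1: (−1)^1·36.0000/(4)·0.4610^4·0.8874^2 = -0.320152
  k=2: (−1)^2·36.0000/(4)·0.4610^2·0.8874^4 = +1.186154
  k=3: (−1)^3·36.0000/(36)·0.4610^0·0.8874^6 = -0.488297
d^3_{0,0}(2.1833) = +0.009601 -0.320152 +1.186154 -0.488297 = +0.387307
Phases: e^{-i·(0)·1.6993}=+1.000000+0.000000i, e^{-i·(0)·4.1089}=+1.000000+0.000000i ⇒ D=+0.387307+0.000000i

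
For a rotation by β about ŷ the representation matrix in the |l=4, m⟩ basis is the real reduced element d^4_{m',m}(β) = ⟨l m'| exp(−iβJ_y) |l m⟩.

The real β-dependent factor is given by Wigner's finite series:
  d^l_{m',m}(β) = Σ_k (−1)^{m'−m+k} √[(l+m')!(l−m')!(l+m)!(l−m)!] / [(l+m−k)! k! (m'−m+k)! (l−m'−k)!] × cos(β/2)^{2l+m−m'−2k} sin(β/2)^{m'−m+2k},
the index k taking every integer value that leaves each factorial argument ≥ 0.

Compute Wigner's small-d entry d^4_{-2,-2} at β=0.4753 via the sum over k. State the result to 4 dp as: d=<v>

d=0.2767

d^4_{-2,-2}(β=0.4753) via Wigner's sum:
With c≡cos(β/2)=0.971894 and s≡sin(β/2)=0.235419, N=[2·720·2·720]^{1/2}=1440.000000
k: max(0,(-2)−(-2))=0 … min(4+(-2),4−(-2))=2
  k=0: (−1)^0·1440.0000/(1440)·0.9719^8·0.2354^0 = +0.796069
  k=1: (−1)^1·1440.0000/(120)·0.9719^6·0.2354^2 = -0.560504
  k=2: (−1)^2·1440.0000/(96)·0.9719^4·0.2354^4 = +0.041109
d^4_{-2,-2}(0.4753) = +0.796069 -0.560504 +0.041109 = +0.276674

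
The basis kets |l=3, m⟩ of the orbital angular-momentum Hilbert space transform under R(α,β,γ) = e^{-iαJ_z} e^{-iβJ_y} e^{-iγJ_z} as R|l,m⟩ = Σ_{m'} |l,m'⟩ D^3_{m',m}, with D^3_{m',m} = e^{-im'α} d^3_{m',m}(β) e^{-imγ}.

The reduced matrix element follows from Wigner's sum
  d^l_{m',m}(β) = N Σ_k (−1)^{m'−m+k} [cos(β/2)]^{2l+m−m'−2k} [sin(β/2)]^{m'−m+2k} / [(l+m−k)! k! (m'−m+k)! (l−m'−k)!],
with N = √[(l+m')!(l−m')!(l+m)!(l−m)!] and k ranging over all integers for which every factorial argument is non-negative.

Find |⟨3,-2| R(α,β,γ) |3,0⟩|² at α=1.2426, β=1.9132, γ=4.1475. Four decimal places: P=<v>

D^3_{-2,0}(1.2426,1.9132,4.1475) = e^{-i·-2·1.2426}·d^3_{-2,0}(1.9132)·e^{-i·0·4.1475}. Compute d first:
With c≡cos(β/2)=0.576302 and s≡sin(β/2)=0.817237, N=[1·120·6·6]^{1/2}=65.726707
k∈{2,3} keeps every argument non-negative
  k=2: (−1)^0·65.7267/(12)·0.5763^4·0.8172^2 = +0.403512
  k=3: (−1)^1·65.7267/(12)·0.5763^2·0.8172^4 = -0.811433
d^3_{-2,0}(1.9132) = +0.403512 -0.811433 = -0.407920
|D^3_{-2,0}|² = |d^3_{-2,0}(β)|² = (-0.407920)² = 0.166399 (the z-rotation phases have unit modulus)

P=0.1664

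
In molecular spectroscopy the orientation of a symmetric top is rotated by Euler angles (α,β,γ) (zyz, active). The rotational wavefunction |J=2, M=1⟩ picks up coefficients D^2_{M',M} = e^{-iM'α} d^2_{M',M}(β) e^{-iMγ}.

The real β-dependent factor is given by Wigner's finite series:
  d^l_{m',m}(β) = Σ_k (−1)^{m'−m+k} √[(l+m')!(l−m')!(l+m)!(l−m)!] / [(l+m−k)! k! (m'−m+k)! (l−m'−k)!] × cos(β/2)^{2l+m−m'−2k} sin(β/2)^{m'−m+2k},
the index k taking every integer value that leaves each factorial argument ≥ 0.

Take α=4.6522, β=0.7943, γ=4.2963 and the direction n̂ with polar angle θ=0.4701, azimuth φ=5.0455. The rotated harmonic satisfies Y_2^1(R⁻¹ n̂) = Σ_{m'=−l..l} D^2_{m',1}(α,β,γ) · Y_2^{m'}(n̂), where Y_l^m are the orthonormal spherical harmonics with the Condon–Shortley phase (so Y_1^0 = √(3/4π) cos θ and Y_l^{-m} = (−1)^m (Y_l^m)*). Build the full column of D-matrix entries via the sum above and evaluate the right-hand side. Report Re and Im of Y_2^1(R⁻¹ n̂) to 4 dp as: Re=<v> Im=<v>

Re=0.0144 Im=0.2737

Need the full column D^2_{m',1} for m'=−2..2 at α=4.6522, β=0.7943, γ=4.2963.
cos(β/2)=0.922167, sin(β/2)=0.386792
d^2_{-2,1}: single k=3 term ⇒ +0.106726;  D = +0.031102-0.102094i
d^2_{-1,1}: k∈[2..3] ⇒ +0.381676 -0.022383 = +0.359294;  D = +0.336778+0.125190i
d^2_{0,1}: k∈[1..2] ⇒ +0.742988 -0.130712 = +0.612275;  D = -0.247473+0.560034i
d^2_{1,1}: k∈[0..1] ⇒ +0.723167 -0.381676 = +0.341491;  D = -0.303485-0.156565i
d^2_{2,1}: single k=0 term ⇒ -0.606647;  D = -0.310059+0.521425i
Y_2^{m'}(θ=0.4701,φ=5.0455) and Σ D·Y over m':
  (+0.0311-0.1021i)·(-0.0623+0.0490i)  (+0.3368+0.1252i)·(+0.1020+0.2948i)  (-0.2475+0.5600i)·(+0.4366+0.0000i)  (-0.3035-0.1566i)·(-0.1020+0.2948i)  (-0.3101+0.5214i)·(-0.0623-0.0490i)
Y_2^1(R⁻¹ n̂) = +0.014433+0.273675i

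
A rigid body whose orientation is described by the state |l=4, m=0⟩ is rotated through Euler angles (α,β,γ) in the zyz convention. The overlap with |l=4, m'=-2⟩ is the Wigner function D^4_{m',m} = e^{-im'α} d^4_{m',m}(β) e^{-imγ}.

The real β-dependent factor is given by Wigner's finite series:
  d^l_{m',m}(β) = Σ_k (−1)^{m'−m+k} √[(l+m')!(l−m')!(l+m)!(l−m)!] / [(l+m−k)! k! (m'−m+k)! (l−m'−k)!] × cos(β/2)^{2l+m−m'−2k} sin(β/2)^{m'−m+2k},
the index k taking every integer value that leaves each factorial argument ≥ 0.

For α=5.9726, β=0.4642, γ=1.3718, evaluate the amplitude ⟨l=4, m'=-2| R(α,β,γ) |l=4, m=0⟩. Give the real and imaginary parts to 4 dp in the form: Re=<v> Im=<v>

Re=0.2962 Im=-0.2120

Split into d^4_{-2,0}(β=0.4642) × two z-phases.
With c≡cos(β/2)=0.973185 and s≡sin(β/2)=0.230022, N=[2·720·24·24]^{1/2}=910.735966
k: max(0,(0)−(-2))=2 … min(4+(0),4−(-2))=4
  k=2: (−1)^0·910.7360/(96)·0.9732^6·0.2300^2 = +0.426415
  k=3: (−1)^1·910.7360/(36)·0.9732^4·0.2300^4 = -0.063525
  k=4: (−1)^2·910.7360/(96)·0.9732^2·0.2300^6 = +0.001331
d^4_{-2,0}(0.4642) = +0.426415 -0.063525 +0.001331 = +0.364221
Phases: e^{-i·(-2)·5.9726}=+0.813198-0.581988i, e^{-i·(0)·1.3718}=+1.000000+0.000000i ⇒ D=+0.296183-0.211972i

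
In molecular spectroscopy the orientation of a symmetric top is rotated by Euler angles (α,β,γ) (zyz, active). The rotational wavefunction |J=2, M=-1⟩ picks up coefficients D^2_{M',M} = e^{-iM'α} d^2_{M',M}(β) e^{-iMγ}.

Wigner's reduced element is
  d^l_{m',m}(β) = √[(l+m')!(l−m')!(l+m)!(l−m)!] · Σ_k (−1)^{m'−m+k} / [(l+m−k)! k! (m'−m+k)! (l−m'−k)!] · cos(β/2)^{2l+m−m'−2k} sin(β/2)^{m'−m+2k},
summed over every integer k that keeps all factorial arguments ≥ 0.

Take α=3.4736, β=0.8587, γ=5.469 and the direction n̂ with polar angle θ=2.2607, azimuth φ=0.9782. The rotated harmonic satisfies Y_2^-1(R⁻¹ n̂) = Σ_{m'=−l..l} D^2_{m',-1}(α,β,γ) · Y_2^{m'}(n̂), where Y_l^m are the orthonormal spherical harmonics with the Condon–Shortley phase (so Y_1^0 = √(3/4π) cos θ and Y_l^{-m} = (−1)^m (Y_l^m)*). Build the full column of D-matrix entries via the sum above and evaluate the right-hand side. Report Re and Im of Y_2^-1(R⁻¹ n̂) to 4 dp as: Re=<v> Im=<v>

Re=-0.2673 Im=-0.1779

Need the full column D^2_{m',-1} for m'=−2..2 at α=3.4736, β=0.8587, γ=5.469.
cos(β/2)=0.909237, sin(β/2)=0.416280
d^2_{-2,-1}: single k=1 term ⇒ +0.625815;  D = +0.618772-0.093626i
d^2_{-1,-1}: k∈[0..1] ⇒ +0.683451 -0.429780 = +0.253672;  D = -0.224750+0.117630i
d^2_{0,-1}: k∈[0..1] ⇒ -0.766464 +0.160660 = -0.605803;  D = -0.415860+0.440520i
d^2_{1,-1}: k∈[0..1] ⇒ +0.429780 -0.030029 = +0.399751;  D = -0.164681+0.364254i
d^2_{2,-1}: single k=0 term ⇒ -0.131179;  D = -0.012129+0.130617i
Y_2^{m'}(θ=2.2607,φ=0.9782) and Σ D·Y over m':
  (+0.6188-0.0936i)·(-0.0864-0.2129i)  (-0.2247+0.1176i)·(-0.2118+0.3146i)  (-0.4159+0.4405i)·(+0.0679+0.0000i)  (-0.1647+0.3643i)·(+0.2118+0.3146i)  (-0.0121+0.1306i)·(-0.0864+0.2129i)
Y_2^-1(R⁻¹ n̂) = -0.267283-0.177896i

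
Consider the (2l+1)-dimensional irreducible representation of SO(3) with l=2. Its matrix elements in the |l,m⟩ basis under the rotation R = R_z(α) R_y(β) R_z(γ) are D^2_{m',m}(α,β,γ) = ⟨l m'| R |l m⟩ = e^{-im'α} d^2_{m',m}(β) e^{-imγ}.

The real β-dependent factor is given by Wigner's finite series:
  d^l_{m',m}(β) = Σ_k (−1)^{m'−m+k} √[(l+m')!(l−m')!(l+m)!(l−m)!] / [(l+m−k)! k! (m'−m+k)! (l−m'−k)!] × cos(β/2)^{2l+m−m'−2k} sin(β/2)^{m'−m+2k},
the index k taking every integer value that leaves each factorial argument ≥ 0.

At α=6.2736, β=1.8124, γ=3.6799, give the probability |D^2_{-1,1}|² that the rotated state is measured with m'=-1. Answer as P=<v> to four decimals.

P=0.1044

D^2_{-1,1}(6.2736,1.8124,3.6799) = e^{-i·-1·6.2736}·d^2_{-1,1}(1.8124)·e^{-i·1·3.6799}. Compute d first:
With c≡cos(β/2)=0.616741 and s≡sin(β/2)=0.787166, N=[1·6·6·1]^{1/2}=6.000000
k: max(0,(1)−(-1))=2 … min(2+(1),2−(-1))=3
  k=2: (−1)^0·6.0000/(2)·0.6167^2·0.7872^2 = +0.707066
  k=3: (−1)^1·6.0000/(6)·0.6167^0·0.7872^4 = -0.383941
d^2_{-1,1}(1.8124) = +0.707066 -0.383941 = +0.323125
|D^2_{-1,1}|² = |d^2_{-1,1}(β)|² = (+0.323125)² = 0.104410 (the z-rotation phases have unit modulus)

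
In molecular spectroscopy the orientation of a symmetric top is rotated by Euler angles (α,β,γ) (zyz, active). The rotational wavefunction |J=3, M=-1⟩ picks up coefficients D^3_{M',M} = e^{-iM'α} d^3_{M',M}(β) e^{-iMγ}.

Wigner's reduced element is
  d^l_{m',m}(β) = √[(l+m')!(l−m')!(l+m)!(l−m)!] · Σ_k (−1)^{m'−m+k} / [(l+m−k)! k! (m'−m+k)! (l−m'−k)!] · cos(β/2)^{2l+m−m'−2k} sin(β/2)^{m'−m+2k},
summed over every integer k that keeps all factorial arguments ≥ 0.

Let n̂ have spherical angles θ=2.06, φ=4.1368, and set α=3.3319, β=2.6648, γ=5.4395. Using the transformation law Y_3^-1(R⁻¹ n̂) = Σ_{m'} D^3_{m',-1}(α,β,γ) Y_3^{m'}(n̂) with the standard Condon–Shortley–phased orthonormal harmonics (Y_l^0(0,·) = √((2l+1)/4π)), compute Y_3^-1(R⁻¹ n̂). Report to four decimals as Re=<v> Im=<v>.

Need the full column D^3_{m',-1} for m'=−3..3 at α=3.3319, β=2.6648, γ=5.4395.
cos(β/2)=0.236145, sin(β/2)=0.971718
d^3_{-3,-1}: single k=2 term ⇒ +0.011372;  D = -0.010952+0.003064i
d^3_{-2,-1}: k∈[1..2] ⇒ +0.002256 -0.076416 = -0.074160;  D = -0.066349+0.033127i
d^3_{-1,-1}: k∈[0..2] ⇒ +0.000173 -0.023490 +0.298310 = +0.274994;  D = -0.218355+0.167161i
d^3_{0,-1}: k∈[0..2] ⇒ -0.002472 +0.125564 -0.708712 = -0.585619;  D = -0.389269+0.437515i
d^3_{1,-1}: k∈[0..2] ⇒ +0.017617 -0.397747 +0.841863 = +0.461733;  D = -0.236127+0.396789i
d^3_{2,-1}: k∈[0..1] ⇒ -0.076416 +0.646963 = +0.570546;  D = +0.193760-0.536638i
d^3_{3,-1}: single k=0 term ⇒ +0.192558;  D = -0.029953+0.190214i
Y_3^{m'}(θ=2.06,φ=4.1368) and Σ D·Y over m':
  (-0.0110+0.0031i)·(+0.2835+0.0446i)  (-0.0663+0.0331i)·(+0.1525+0.3417i)  (-0.2184+0.1672i)·(-0.0162+0.0249i)  (-0.3893+0.4375i)·(+0.3325+0.0000i)  (-0.2361+0.3968i)·(+0.0162+0.0249i)  (+0.1938-0.5366i)·(+0.1525-0.3417i)  (-0.0300+0.1902i)·(-0.2835+0.0446i)
Y_3^-1(R⁻¹ n̂) = -0.322275-0.082681i

Re=-0.3223 Im=-0.0827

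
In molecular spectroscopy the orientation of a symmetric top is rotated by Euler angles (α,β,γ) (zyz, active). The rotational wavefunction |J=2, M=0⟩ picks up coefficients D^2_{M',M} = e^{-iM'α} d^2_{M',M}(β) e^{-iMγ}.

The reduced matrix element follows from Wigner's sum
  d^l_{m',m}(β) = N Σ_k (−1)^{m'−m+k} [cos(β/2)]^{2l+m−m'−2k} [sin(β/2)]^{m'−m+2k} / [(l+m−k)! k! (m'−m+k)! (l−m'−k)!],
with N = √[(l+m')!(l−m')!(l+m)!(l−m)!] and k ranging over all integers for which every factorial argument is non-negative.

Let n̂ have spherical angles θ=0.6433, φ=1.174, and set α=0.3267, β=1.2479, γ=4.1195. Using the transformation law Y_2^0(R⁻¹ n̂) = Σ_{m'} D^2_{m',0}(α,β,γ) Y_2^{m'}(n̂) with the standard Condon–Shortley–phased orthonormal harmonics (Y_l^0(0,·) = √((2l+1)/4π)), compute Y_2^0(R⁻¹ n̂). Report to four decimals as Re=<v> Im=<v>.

Re=0.0607 Im=0.0000

Need the full column D^2_{m',0} for m'=−2..2 at α=0.3267, β=1.2479, γ=4.1195.
cos(β/2)=0.811577, sin(β/2)=0.584245
d^2_{-2,0}: single k=2 term ⇒ +0.550714;  D = +0.437278+0.334773i
d^2_{-1,0}: k∈[1..2] ⇒ +0.764998 -0.396453 = +0.368545;  D = +0.349051+0.118273i
d^2_{0,0}: k∈[0..2] ⇒ +0.433829 -0.899311 +0.116515 = -0.348967;  D = -0.348967+0.000000i
d^2_{1,0}: k∈[0..1] ⇒ -0.764998 +0.396453 = -0.368545;  D = -0.349051+0.118273i
d^2_{2,0}: single k=0 term ⇒ +0.550714;  D = +0.437278-0.334773i
Y_2^{m'}(θ=0.6433,φ=1.174) and Σ D·Y over m':
  (+0.4373+0.3348i)·(-0.0975-0.0991i)  (+0.3491+0.1183i)·(+0.1433-0.3420i)  (-0.3490+0.0000i)·(+0.2903+0.0000i)  (-0.3491+0.1183i)·(-0.1433-0.3420i)  (+0.4373-0.3348i)·(-0.0975+0.0991i)
Y_2^0(R⁻¹ n̂) = +0.060702+0.000000i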